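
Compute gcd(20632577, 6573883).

Euclid: 20632577 = 3·6573883 + 910928; 6573883 = 7·910928 + 197387; 910928 = 4·197387 + 121380; 197387 = 1·121380 + 76007; 121380 = 1·76007 + 45373; 76007 = 1·45373 + 30634; 45373 = 1·30634 + 14739; 30634 = 2·14739 + 1156; 14739 = 12·1156 + 867; 1156 = 1·867 + 289; 867 = 3·289 + 0. Last nonzero remainder: 289.

289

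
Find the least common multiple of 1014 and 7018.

3558126

gcd first: 7018 = 6·1014 + 934; 1014 = 1·934 + 80; 934 = 11·80 + 54; 80 = 1·54 + 26; 54 = 2·26 + 2; 26 = 13·2 + 0 → gcd = 2
lcm = 1014·7018/gcd = 7116252/2 = 3558126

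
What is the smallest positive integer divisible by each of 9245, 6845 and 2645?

6695238245

9245 = 5 · 43²; 6845 = 5 · 37²; 2645 = 5 · 23²
lcm takes max exponent of each prime: 5 · 23² · 37² · 43² = 6695238245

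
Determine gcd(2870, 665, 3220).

gcd(2870, 665): 2870 = 4·665 + 210; 665 = 3·210 + 35; 210 = 6·35 + 0 → 35
gcd(35, 3220): 3220 = 92·35 + 0 → 35

35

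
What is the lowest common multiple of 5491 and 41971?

12129619

5491 = 17² · 19; 41971 = 19 · 47²
max exponents: 17² · 19 · 47² = 12129619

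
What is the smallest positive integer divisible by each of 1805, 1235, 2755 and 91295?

1805 = 5 · 19²; 1235 = 5 · 13 · 19; 2755 = 5 · 19 · 29; 91295 = 5 · 19 · 31²
lcm takes max exponent of each prime: 5 · 13 · 19² · 29 · 31² = 653946085

653946085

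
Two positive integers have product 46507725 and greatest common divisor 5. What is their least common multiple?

9301545

For any two positive integers, gcd × lcm equals their product. Hence lcm = 46507725 / 5 = 9301545.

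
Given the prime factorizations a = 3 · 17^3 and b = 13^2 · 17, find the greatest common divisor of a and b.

17

min exponent per shared prime: 17 = 17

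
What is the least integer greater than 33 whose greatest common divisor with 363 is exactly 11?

363 = 11·33. Any x with gcd(x, 363) = 11 is a multiple of 11, say 11s, with s coprime to 33.
Need s > 33/11, so s ≥ 4. First s ≥ 4 with gcd(s, 33) = 1 is s = 4. Thus x = 11·4 = 44.

44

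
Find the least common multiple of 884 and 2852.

630292

gcd first: 2852 = 3·884 + 200; 884 = 4·200 + 84; 200 = 2·84 + 32; 84 = 2·32 + 20; 32 = 1·20 + 12; 20 = 1·12 + 8; 12 = 1·8 + 4; 8 = 2·4 + 0 → gcd = 4
lcm = 884·2852/gcd = 2521168/4 = 630292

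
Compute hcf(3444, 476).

28

Euclid: 3444 = 7·476 + 112; 476 = 4·112 + 28; 112 = 4·28 + 0. Last nonzero remainder: 28.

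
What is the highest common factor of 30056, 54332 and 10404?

30056 = 2³ · 13 · 17²; 54332 = 2² · 17² · 47; 10404 = 2² · 3² · 17²
gcd takes min exponent of each prime: 2² · 17² = 1156

1156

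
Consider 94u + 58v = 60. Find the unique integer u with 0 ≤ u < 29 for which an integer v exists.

gcd(94, 58) = 2 (Euclid: 94 = 1·58 + 36; 58 = 1·36 + 22; 36 = 1·22 + 14; 22 = 1·14 + 8; 14 = 1·8 + 6; 8 = 1·6 + 2; 6 = 3·2 + 0), and 2 | 60.
Extended Euclid: 94·(-8) + 58·(13) = 2. Scale by 30: u₀ = -240.
General solution u = u₀ + 29t; reducing mod 29 gives u = 21 (and v = -33).

21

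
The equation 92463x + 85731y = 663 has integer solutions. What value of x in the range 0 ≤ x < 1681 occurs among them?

293

Reduce mod 85731: 92463x ≡ 663 (mod 85731). With g = gcd(92463, 85731) = 51 dividing 663, divide through: 1813x ≡ 13 (mod 1681).
Since gcd(1813, 1681) = 1, x ≡ 13·(1813)⁻¹ ≡ 293 (mod 1681). Smallest non-negative: 293.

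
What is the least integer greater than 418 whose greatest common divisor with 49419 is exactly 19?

gcd(t, 49419) = 19 forces 19 | t; write t = 19s. Then gcd(19s, 19·2601) = 19·gcd(s, 2601), so need gcd(s, 2601) = 1.
19s > 418 gives s ≥ 23. The least s ≥ 23 coprime to 2601 is 23, so t = 19·23 = 437.

437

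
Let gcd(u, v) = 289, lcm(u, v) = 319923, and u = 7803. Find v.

Using uv = gcd(u,v)·lcm(u,v) = 289·319923 = 92457747, we get v = 92457747/7803 = 11849.

11849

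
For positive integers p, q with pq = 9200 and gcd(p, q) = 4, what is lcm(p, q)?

2300

Since gcd(p,q)·lcm(p,q) = pq, lcm = 9200/4 = 2300.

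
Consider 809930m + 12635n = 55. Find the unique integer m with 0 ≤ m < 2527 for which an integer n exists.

Euclid: 809930 = 64·12635 + 1290; 12635 = 9·1290 + 1025; 1290 = 1·1025 + 265; 1025 = 3·265 + 230; 265 = 1·230 + 35; 230 = 6·35 + 20; 35 = 1·20 + 15; 20 = 1·15 + 5; 15 = 3·5 + 0 → gcd = 5; 55 = 5·11.
Back-substitution yields 809930·(-715) + 12635·(45833) = 5, so one solution is m = -715·11 = -7865, n = 45833·11 = 504163.
Solutions in m differ by 12635/5 = 2527; the one in [0, 2527) is -7865 mod 2527 = 2243.

2243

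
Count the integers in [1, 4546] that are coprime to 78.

1398

78 = 2·3·13. Inclusion–exclusion on these primes:
4546 − ⌊4546/2⌋ − ⌊4546/3⌋ − ⌊4546/13⌋ + ⌊4546/6⌋ + ⌊4546/26⌋ + ⌊4546/39⌋ − ⌊4546/78⌋ = 1398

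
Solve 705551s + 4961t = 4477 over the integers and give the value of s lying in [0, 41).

gcd(705551, 4961) = 121 (Euclid: 705551 = 142·4961 + 1089; 4961 = 4·1089 + 605; 1089 = 1·605 + 484; 605 = 1·484 + 121; 484 = 4·121 + 0), and 121 | 4477.
Extended Euclid: 705551·(-9) + 4961·(1280) = 121. Scale by 37: s₀ = -333.
General solution s = s₀ + 41k; reducing mod 41 gives s = 36 (and t = -5119).

36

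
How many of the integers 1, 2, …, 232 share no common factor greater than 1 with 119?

119 = 7·17. Inclusion–exclusion on these primes:
232 − ⌊232/7⌋ − ⌊232/17⌋ + ⌊232/119⌋ = 187

187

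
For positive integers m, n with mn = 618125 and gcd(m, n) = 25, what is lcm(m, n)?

Since gcd(m,n)·lcm(m,n) = mn, lcm = 618125/25 = 24725.

24725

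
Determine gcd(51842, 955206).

98

Euclid: 955206 = 18·51842 + 22050; 51842 = 2·22050 + 7742; 22050 = 2·7742 + 6566; 7742 = 1·6566 + 1176; 6566 = 5·1176 + 686; 1176 = 1·686 + 490; 686 = 1·490 + 196; 490 = 2·196 + 98; 196 = 2·98 + 0. Last nonzero remainder: 98.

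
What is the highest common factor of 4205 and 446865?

5

4205 = 5 · 29²
446865 = 3 · 5 · 31³
Common: 5 = 5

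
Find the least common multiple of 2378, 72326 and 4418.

6550493494

lcm(2378, 72326) = 2378·72326/gcd = 171991228/58 = 2965366
lcm(2965366, 4418) = 2965366·4418/gcd = 13100986988/2 = 6550493494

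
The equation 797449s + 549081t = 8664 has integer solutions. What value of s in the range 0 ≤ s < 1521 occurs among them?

1185

gcd(797449, 549081) = 361 (Euclid: 797449 = 1·549081 + 248368; 549081 = 2·248368 + 52345; 248368 = 4·52345 + 38988; 52345 = 1·38988 + 13357; 38988 = 2·13357 + 12274; 13357 = 1·12274 + 1083; 12274 = 11·1083 + 361; 1083 = 3·361 + 0), and 361 | 8664.
Extended Euclid: 797449·(493) + 549081·(-716) = 361. Scale by 24: s₀ = 11832.
General solution s = s₀ + 1521k; reducing mod 1521 gives s = 1185 (and t = -1721).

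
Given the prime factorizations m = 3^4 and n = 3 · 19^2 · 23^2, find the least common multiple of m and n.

max exponent per prime: 3^4 · 19^2 · 23^2 = 15468489

15468489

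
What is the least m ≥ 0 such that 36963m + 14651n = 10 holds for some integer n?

gcd(36963, 14651) = 1 (Euclid: 36963 = 2·14651 + 7661; 14651 = 1·7661 + 6990; 7661 = 1·6990 + 671; 6990 = 10·671 + 280; 671 = 2·280 + 111; 280 = 2·111 + 58; 111 = 1·58 + 53; 58 = 1·53 + 5; 53 = 10·5 + 3; 5 = 1·3 + 2; 3 = 1·2 + 1; 2 = 2·1 + 0), and 1 | 10.
Extended Euclid: 36963·(5808) + 14651·(-14653) = 1. Scale by 10: m₀ = 58080.
General solution m = m₀ + 14651t; reducing mod 14651 gives m = 14127 (and n = -35641).

14127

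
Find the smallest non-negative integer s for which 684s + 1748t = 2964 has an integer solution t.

Reduce mod 1748: 684s ≡ 2964 (mod 1748). With g = gcd(684, 1748) = 76 dividing 2964, divide through: 9s ≡ 39 (mod 23).
Since gcd(9, 23) = 1, s ≡ 39·(9)⁻¹ ≡ 12 (mod 23). Smallest non-negative: 12.

12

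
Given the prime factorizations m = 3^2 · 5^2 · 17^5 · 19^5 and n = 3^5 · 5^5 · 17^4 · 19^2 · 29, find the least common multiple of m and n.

77422449032186315625

max exponent per prime: 3^5 · 5^5 · 17^5 · 19^5 · 29 = 77422449032186315625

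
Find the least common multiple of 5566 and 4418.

gcd first: 5566 = 1·4418 + 1148; 4418 = 3·1148 + 974; 1148 = 1·974 + 174; 974 = 5·174 + 104; 174 = 1·104 + 70; 104 = 1·70 + 34; 70 = 2·34 + 2; 34 = 17·2 + 0 → gcd = 2
lcm = 5566·4418/gcd = 24590588/2 = 12295294

12295294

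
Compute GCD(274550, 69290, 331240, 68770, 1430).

gcd(274550, 69290): 274550 = 3·69290 + 66680; 69290 = 1·66680 + 2610; 66680 = 25·2610 + 1430; 2610 = 1·1430 + 1180; 1430 = 1·1180 + 250; 1180 = 4·250 + 180; 250 = 1·180 + 70; 180 = 2·70 + 40; 70 = 1·40 + 30; 40 = 1·30 + 10; 30 = 3·10 + 0 → 10
gcd(10, 331240): 331240 = 33124·10 + 0 → 10
gcd(10, 68770): 68770 = 6877·10 + 0 → 10
gcd(10, 1430): 1430 = 143·10 + 0 → 10

10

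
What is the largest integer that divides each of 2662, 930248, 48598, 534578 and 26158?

22

2662 = 2 · 11³; 930248 = 2³ · 11² · 31²; 48598 = 2 · 11 · 47²; 534578 = 2 · 11² · 47²; 26158 = 2 · 11 · 29 · 41
gcd takes min exponent of each prime: 2 · 11 = 22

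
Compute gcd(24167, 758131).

11

24167 = 11 · 13³
758131 = 11 · 41³
Common: 11 = 11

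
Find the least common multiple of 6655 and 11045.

gcd first: 11045 = 1·6655 + 4390; 6655 = 1·4390 + 2265; 4390 = 1·2265 + 2125; 2265 = 1·2125 + 140; 2125 = 15·140 + 25; 140 = 5·25 + 15; 25 = 1·15 + 10; 15 = 1·10 + 5; 10 = 2·5 + 0 → gcd = 5
lcm = 6655·11045/gcd = 73504475/5 = 14700895

14700895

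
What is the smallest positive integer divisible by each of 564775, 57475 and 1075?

lcm(564775, 57475) = 564775·57475/gcd = 32460443125/475 = 68337775
lcm(68337775, 1075) = 68337775·1075/gcd = 73463108125/25 = 2938524325

2938524325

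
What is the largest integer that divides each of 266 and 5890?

38

Euclid: 5890 = 22·266 + 38; 266 = 7·38 + 0. Last nonzero remainder: 38.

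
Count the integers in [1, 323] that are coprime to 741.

Prime factors of 741: 3, 13, 19. Count integers ≤ 323 divisible by none of them.
By inclusion–exclusion: 323 − ⌊323/3⌋ − ⌊323/13⌋ − ⌊323/19⌋ + ⌊323/39⌋ + ⌊323/57⌋ + ⌊323/247⌋ − ⌊323/741⌋ = 189.

189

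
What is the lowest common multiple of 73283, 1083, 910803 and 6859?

lcm(73283, 1083) = 73283·1083/gcd = 79365489/361 = 219849
lcm(219849, 910803) = 219849·910803/gcd = 200239128747/31407 = 6375621
lcm(6375621, 6859) = 6375621·6859/gcd = 43730384439/361 = 121136799

121136799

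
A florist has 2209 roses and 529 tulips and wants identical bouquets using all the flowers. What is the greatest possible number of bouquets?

2209 = 47²
529 = 23²
Common: 1 = 1

1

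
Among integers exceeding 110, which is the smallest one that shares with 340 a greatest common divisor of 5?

115

Multiples of 5 above 110: 5·23, 5·24, … . Need the cofactor coprime to 340/5 = 68.
Checking s = 23, 24, … the first with gcd(s, 68) = 1 is s = 23, giving 115.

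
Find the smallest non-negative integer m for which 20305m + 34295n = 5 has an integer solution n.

3606

Reduce mod 34295: 20305m ≡ 5 (mod 34295). With g = gcd(20305, 34295) = 5 dividing 5, divide through: 4061m ≡ 1 (mod 6859).
Since gcd(4061, 6859) = 1, m ≡ 1·(4061)⁻¹ ≡ 3606 (mod 6859). Smallest non-negative: 3606.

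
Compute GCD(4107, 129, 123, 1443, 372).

3

gcd(4107, 129): 4107 = 31·129 + 108; 129 = 1·108 + 21; 108 = 5·21 + 3; 21 = 7·3 + 0 → 3
gcd(3, 123): 123 = 41·3 + 0 → 3
gcd(3, 1443): 1443 = 481·3 + 0 → 3
gcd(3, 372): 372 = 124·3 + 0 → 3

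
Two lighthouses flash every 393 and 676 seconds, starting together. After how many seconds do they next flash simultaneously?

265668

gcd first: 676 = 1·393 + 283; 393 = 1·283 + 110; 283 = 2·110 + 63; 110 = 1·63 + 47; 63 = 1·47 + 16; 47 = 2·16 + 15; 16 = 1·15 + 1; 15 = 15·1 + 0 → gcd = 1
lcm = 393·676/gcd = 265668/1 = 265668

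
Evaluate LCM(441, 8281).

441 = 3² · 7²; 8281 = 7² · 13²
max exponents: 3² · 7² · 13² = 74529

74529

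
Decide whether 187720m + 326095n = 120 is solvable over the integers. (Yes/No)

Yes

By Bézout, 187720m + 326095n = 120 has integer solutions iff gcd(187720, 326095) | 120.
Euclid: 326095 = 1·187720 + 138375; 187720 = 1·138375 + 49345; 138375 = 2·49345 + 39685; 49345 = 1·39685 + 9660; 39685 = 4·9660 + 1045; 9660 = 9·1045 + 255; 1045 = 4·255 + 25; 255 = 10·25 + 5; 25 = 5·5 + 0. gcd = 5; 120 mod 5 = 0. Yes.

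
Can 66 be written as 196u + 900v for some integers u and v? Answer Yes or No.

gcd(196, 900): 900 = 4·196 + 116; 196 = 1·116 + 80; 116 = 1·80 + 36; 80 = 2·36 + 8; 36 = 4·8 + 4; 8 = 2·4 + 0 → 4
4 does not divide 66, so a solution does not exist.

No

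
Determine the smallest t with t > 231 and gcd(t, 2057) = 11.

2057 = 11·187. Any t with gcd(t, 2057) = 11 is a multiple of 11, say 11s, with s coprime to 187.
Need s > 231/11, so s ≥ 22. First s ≥ 22 with gcd(s, 187) = 1 is s = 23. Thus t = 11·23 = 253.

253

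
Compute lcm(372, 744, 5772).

lcm(372, 744) = 372·744/gcd = 276768/372 = 744
lcm(744, 5772) = 744·5772/gcd = 4294368/12 = 357864

357864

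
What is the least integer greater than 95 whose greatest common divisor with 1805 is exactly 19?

114

Multiples of 19 above 95: 19·6, 19·7, … . Need the cofactor coprime to 1805/19 = 95.
Checking s = 6, 7, … the first with gcd(s, 95) = 1 is s = 6, giving 114.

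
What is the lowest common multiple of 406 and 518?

15022

gcd first: 518 = 1·406 + 112; 406 = 3·112 + 70; 112 = 1·70 + 42; 70 = 1·42 + 28; 42 = 1·28 + 14; 28 = 2·14 + 0 → gcd = 14
lcm = 406·518/gcd = 210308/14 = 15022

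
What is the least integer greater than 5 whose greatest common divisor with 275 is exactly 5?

275 = 5·55. Any m with gcd(m, 275) = 5 is a multiple of 5, say 5s, with s coprime to 55.
Need s > 5/5, so s ≥ 2. First s ≥ 2 with gcd(s, 55) = 1 is s = 2. Thus m = 5·2 = 10.

10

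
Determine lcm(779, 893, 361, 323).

11825999

lcm(779, 893) = 779·893/gcd = 695647/19 = 36613
lcm(36613, 361) = 36613·361/gcd = 13217293/19 = 695647
lcm(695647, 323) = 695647·323/gcd = 224693981/19 = 11825999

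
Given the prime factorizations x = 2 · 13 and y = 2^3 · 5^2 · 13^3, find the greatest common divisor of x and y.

26

min exponent per shared prime: 2 · 13 = 26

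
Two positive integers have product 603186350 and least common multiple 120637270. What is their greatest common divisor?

5

From gcd × lcm = mn: gcd = 603186350 / 120637270 = 5.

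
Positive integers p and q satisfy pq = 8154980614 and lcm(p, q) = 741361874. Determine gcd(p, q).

11

From gcd × lcm = pq: gcd = 8154980614 / 741361874 = 11.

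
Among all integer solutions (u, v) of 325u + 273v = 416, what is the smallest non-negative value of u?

8

gcd(325, 273) = 13 (Euclid: 325 = 1·273 + 52; 273 = 5·52 + 13; 52 = 4·13 + 0), and 13 | 416.
Extended Euclid: 325·(-5) + 273·(6) = 13. Scale by 32: u₀ = -160.
General solution u = u₀ + 21t; reducing mod 21 gives u = 8 (and v = -8).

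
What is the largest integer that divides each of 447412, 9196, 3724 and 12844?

76

447412 = 2² · 7 · 19 · 29²; 9196 = 2² · 11² · 19; 3724 = 2² · 7² · 19; 12844 = 2² · 13² · 19
gcd takes min exponent of each prime: 2² · 19 = 76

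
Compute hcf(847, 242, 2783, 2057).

847 = 7 · 11²; 242 = 2 · 11²; 2783 = 11² · 23; 2057 = 11² · 17
gcd takes min exponent of each prime: 11² = 121

121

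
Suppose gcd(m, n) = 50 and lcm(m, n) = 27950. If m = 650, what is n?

2150

m·n = gcd·lcm = 50·27950 = 1397500, so n = 1397500/650 = 2150.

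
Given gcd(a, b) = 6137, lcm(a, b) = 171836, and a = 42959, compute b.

Using ab = gcd(a,b)·lcm(a,b) = 6137·171836 = 1054557532, we get b = 1054557532/42959 = 24548.

24548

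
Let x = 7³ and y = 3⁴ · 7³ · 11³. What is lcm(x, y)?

36979173

max exponent per prime: 3⁴ · 7³ · 11³ = 36979173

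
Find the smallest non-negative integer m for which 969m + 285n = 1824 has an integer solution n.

1

gcd(969, 285) = 57 (Euclid: 969 = 3·285 + 114; 285 = 2·114 + 57; 114 = 2·57 + 0), and 57 | 1824.
Extended Euclid: 969·(-2) + 285·(7) = 57. Scale by 32: m₀ = -64.
General solution m = m₀ + 5t; reducing mod 5 gives m = 1 (and n = 3).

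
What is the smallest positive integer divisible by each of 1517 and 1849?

2804933

1517 = 37 · 41; 1849 = 43²
max exponents: 37 · 41 · 43² = 2804933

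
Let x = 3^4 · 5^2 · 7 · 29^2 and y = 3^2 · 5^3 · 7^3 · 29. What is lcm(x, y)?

2920687875

max exponent per prime: 3^4 · 5^3 · 7^3 · 29^2 = 2920687875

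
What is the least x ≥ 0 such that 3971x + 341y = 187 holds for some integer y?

Reduce mod 341: 3971x ≡ 187 (mod 341). With g = gcd(3971, 341) = 11 dividing 187, divide through: 361x ≡ 17 (mod 31).
Since gcd(361, 31) = 1, x ≡ 17·(361)⁻¹ ≡ 21 (mod 31). Smallest non-negative: 21.

21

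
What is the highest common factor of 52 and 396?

4

52 = 2² · 13
396 = 2² · 3² · 11
Common: 2² = 4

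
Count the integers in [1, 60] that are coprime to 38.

28

38 = 2·19. Inclusion–exclusion on these primes:
60 − ⌊60/2⌋ − ⌊60/19⌋ + ⌊60/38⌋ = 28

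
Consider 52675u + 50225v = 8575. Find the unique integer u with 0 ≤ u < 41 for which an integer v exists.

Euclid: 52675 = 1·50225 + 2450; 50225 = 20·2450 + 1225; 2450 = 2·1225 + 0 → gcd = 1225; 8575 = 1225·7.
Back-substitution yields 52675·(-20) + 50225·(21) = 1225, so one solution is u = -20·7 = -140, v = 21·7 = 147.
Solutions in u differ by 50225/1225 = 41; the one in [0, 41) is -140 mod 41 = 24.

24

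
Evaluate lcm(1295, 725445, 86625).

7381402875

lcm(1295, 725445) = 1295·725445/gcd = 939451275/35 = 26841465
lcm(26841465, 86625) = 26841465·86625/gcd = 2325141905625/315 = 7381402875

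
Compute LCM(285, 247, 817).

159315

285 = 3 · 5 · 19; 247 = 13 · 19; 817 = 19 · 43
lcm takes max exponent of each prime: 3 · 5 · 13 · 19 · 43 = 159315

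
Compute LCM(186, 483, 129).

186 = 2 · 3 · 31; 483 = 3 · 7 · 23; 129 = 3 · 43
lcm takes max exponent of each prime: 2 · 3 · 7 · 23 · 31 · 43 = 1287678

1287678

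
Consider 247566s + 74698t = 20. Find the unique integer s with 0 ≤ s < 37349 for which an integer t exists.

19852

gcd(247566, 74698) = 2 (Euclid: 247566 = 3·74698 + 23472; 74698 = 3·23472 + 4282; 23472 = 5·4282 + 2062; 4282 = 2·2062 + 158; 2062 = 13·158 + 8; 158 = 19·8 + 6; 8 = 1·6 + 2; 6 = 3·2 + 0), and 2 | 20.
Extended Euclid: 247566·(9455) + 74698·(-31336) = 2. Scale by 10: s₀ = 94550.
General solution s = s₀ + 37349k; reducing mod 37349 gives s = 19852 (and t = -65794).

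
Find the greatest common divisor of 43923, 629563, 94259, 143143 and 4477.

121

gcd(43923, 629563): 629563 = 14·43923 + 14641; 43923 = 3·14641 + 0 → 14641
gcd(14641, 94259): 94259 = 6·14641 + 6413; 14641 = 2·6413 + 1815; 6413 = 3·1815 + 968; 1815 = 1·968 + 847; 968 = 1·847 + 121; 847 = 7·121 + 0 → 121
gcd(121, 143143): 143143 = 1183·121 + 0 → 121
gcd(121, 4477): 4477 = 37·121 + 0 → 121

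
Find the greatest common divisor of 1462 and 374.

34

1462 = 2 · 17 · 43
374 = 2 · 11 · 17
Common: 2 · 17 = 34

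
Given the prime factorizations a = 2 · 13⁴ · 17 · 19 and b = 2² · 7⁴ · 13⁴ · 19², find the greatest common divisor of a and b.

1085318

min exponent per shared prime: 2 · 13⁴ · 19 = 1085318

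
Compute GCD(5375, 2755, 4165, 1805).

5

gcd(5375, 2755): 5375 = 1·2755 + 2620; 2755 = 1·2620 + 135; 2620 = 19·135 + 55; 135 = 2·55 + 25; 55 = 2·25 + 5; 25 = 5·5 + 0 → 5
gcd(5, 4165): 4165 = 833·5 + 0 → 5
gcd(5, 1805): 1805 = 361·5 + 0 → 5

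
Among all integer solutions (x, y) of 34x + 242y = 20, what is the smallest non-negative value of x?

86

Euclid: 242 = 7·34 + 4; 34 = 8·4 + 2; 4 = 2·2 + 0 → gcd = 2; 20 = 2·10.
Back-substitution yields 34·(57) + 242·(-8) = 2, so one solution is x = 57·10 = 570, y = -8·10 = -80.
Solutions in x differ by 242/2 = 121; the one in [0, 121) is 570 mod 121 = 86.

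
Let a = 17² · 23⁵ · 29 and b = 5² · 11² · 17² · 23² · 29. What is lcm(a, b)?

max exponent per prime: 5² · 11² · 17² · 23⁵ · 29 = 163177546816075

163177546816075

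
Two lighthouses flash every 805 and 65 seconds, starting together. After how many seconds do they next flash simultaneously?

gcd first: 805 = 12·65 + 25; 65 = 2·25 + 15; 25 = 1·15 + 10; 15 = 1·10 + 5; 10 = 2·5 + 0 → gcd = 5
lcm = 805·65/gcd = 52325/5 = 10465

10465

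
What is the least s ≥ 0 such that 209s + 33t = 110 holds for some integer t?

gcd(209, 33) = 11 (Euclid: 209 = 6·33 + 11; 33 = 3·11 + 0), and 11 | 110.
Extended Euclid: 209·(1) + 33·(-6) = 11. Scale by 10: s₀ = 10.
General solution s = s₀ + 3k; reducing mod 3 gives s = 1 (and t = -3).

1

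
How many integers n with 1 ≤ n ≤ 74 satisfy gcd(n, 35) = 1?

Prime factors of 35: 5, 7. Count integers ≤ 74 divisible by none of them.
By inclusion–exclusion: 74 − ⌊74/5⌋ − ⌊74/7⌋ + ⌊74/35⌋ = 52.

52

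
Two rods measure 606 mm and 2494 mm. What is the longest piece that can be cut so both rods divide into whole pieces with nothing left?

2

606 = 2 · 3 · 101
2494 = 2 · 29 · 43
Common: 2 = 2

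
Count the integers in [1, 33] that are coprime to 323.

31

Prime factors of 323: 17, 19. Count integers ≤ 33 divisible by none of them.
By inclusion–exclusion: 33 − ⌊33/17⌋ − ⌊33/19⌋ + ⌊33/323⌋ = 31.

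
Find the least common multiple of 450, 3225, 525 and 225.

135450

450 = 2 · 3² · 5²; 3225 = 3 · 5² · 43; 525 = 3 · 5² · 7; 225 = 3² · 5²
lcm takes max exponent of each prime: 2 · 3² · 5² · 7 · 43 = 135450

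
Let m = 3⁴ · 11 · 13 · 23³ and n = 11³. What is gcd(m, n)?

min exponent per shared prime: 11 = 11

11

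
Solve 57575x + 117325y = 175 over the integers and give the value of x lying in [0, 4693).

Euclid: 117325 = 2·57575 + 2175; 57575 = 26·2175 + 1025; 2175 = 2·1025 + 125; 1025 = 8·125 + 25; 125 = 5·25 + 0 → gcd = 25; 175 = 25·7.
Back-substitution yields 57575·(917) + 117325·(-450) = 25, so one solution is x = 917·7 = 6419, y = -450·7 = -3150.
Solutions in x differ by 117325/25 = 4693; the one in [0, 4693) is 6419 mod 4693 = 1726.

1726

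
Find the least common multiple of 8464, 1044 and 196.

108246096

lcm(8464, 1044) = 8464·1044/gcd = 8836416/4 = 2209104
lcm(2209104, 196) = 2209104·196/gcd = 432984384/4 = 108246096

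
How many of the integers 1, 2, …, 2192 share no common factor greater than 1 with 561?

Prime factors of 561: 3, 11, 17. Count integers ≤ 2192 divisible by none of them.
By inclusion–exclusion: 2192 − ⌊2192/3⌋ − ⌊2192/11⌋ − ⌊2192/17⌋ + ⌊2192/33⌋ + ⌊2192/51⌋ + ⌊2192/187⌋ − ⌊2192/561⌋ = 1251.

1251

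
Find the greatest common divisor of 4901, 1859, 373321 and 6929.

169

gcd(4901, 1859): 4901 = 2·1859 + 1183; 1859 = 1·1183 + 676; 1183 = 1·676 + 507; 676 = 1·507 + 169; 507 = 3·169 + 0 → 169
gcd(169, 373321): 373321 = 2209·169 + 0 → 169
gcd(169, 6929): 6929 = 41·169 + 0 → 169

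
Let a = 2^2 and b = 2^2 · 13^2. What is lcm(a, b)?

676

max exponent per prime: 2^2 · 13^2 = 676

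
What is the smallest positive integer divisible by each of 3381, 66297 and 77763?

3381 = 3 · 7² · 23; 66297 = 3 · 7² · 11 · 41; 77763 = 3 · 7² · 23²
lcm takes max exponent of each prime: 3 · 7² · 11 · 23² · 41 = 35071113

35071113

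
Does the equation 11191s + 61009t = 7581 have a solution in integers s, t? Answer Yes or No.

Yes

gcd(11191, 61009): 61009 = 5·11191 + 5054; 11191 = 2·5054 + 1083; 5054 = 4·1083 + 722; 1083 = 1·722 + 361; 722 = 2·361 + 0 → 361
361 divides 7581, so a solution exists.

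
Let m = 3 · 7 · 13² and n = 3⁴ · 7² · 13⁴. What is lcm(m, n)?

max exponent per prime: 3⁴ · 7² · 13⁴ = 113358609

113358609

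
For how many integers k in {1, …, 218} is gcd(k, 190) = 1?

82

Prime factors of 190: 2, 5, 19. Count integers ≤ 218 divisible by none of them.
By inclusion–exclusion: 218 − ⌊218/2⌋ − ⌊218/5⌋ − ⌊218/19⌋ + ⌊218/10⌋ + ⌊218/38⌋ + ⌊218/95⌋ − ⌊218/190⌋ = 82.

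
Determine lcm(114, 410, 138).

114 = 2 · 3 · 19; 410 = 2 · 5 · 41; 138 = 2 · 3 · 23
lcm takes max exponent of each prime: 2 · 3 · 5 · 19 · 23 · 41 = 537510

537510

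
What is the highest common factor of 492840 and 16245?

45

492840 = 2³ · 3² · 5 · 37²
16245 = 3² · 5 · 19²
Common: 3² · 5 = 45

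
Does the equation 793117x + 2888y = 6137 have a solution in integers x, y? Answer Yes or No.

Yes

By Bézout, 793117x + 2888y = 6137 has integer solutions iff gcd(793117, 2888) | 6137.
Euclid: 793117 = 274·2888 + 1805; 2888 = 1·1805 + 1083; 1805 = 1·1083 + 722; 1083 = 1·722 + 361; 722 = 2·361 + 0. gcd = 361; 6137 mod 361 = 0. Yes.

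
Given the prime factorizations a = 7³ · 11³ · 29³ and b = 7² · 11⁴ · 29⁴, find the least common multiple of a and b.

max exponent per prime: 7³ · 11⁴ · 29⁴ = 3551868284503

3551868284503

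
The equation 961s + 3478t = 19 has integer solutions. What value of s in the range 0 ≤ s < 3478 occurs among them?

1017

Reduce mod 3478: 961s ≡ 19 (mod 3478). With g = gcd(961, 3478) = 1 dividing 19, divide through: 961s ≡ 19 (mod 3478).
Since gcd(961, 3478) = 1, s ≡ 19·(961)⁻¹ ≡ 1017 (mod 3478). Smallest non-negative: 1017.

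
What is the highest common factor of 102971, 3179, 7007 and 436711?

gcd(102971, 3179): 102971 = 32·3179 + 1243; 3179 = 2·1243 + 693; 1243 = 1·693 + 550; 693 = 1·550 + 143; 550 = 3·143 + 121; 143 = 1·121 + 22; 121 = 5·22 + 11; 22 = 2·11 + 0 → 11
gcd(11, 7007): 7007 = 637·11 + 0 → 11
gcd(11, 436711): 436711 = 39701·11 + 0 → 11

11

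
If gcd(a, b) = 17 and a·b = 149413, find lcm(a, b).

gcd·lcm = product, so lcm = 149413/17 = 8789.

8789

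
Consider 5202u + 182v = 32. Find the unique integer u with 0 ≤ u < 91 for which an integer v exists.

gcd(5202, 182) = 2 (Euclid: 5202 = 28·182 + 106; 182 = 1·106 + 76; 106 = 1·76 + 30; 76 = 2·30 + 16; 30 = 1·16 + 14; 16 = 1·14 + 2; 14 = 7·2 + 0), and 2 | 32.
Extended Euclid: 5202·(-12) + 182·(343) = 2. Scale by 16: u₀ = -192.
General solution u = u₀ + 91t; reducing mod 91 gives u = 81 (and v = -2315).

81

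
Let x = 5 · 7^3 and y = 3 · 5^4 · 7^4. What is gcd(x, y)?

min exponent per shared prime: 5 · 7^3 = 1715

1715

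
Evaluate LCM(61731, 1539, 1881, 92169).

61731 = 3² · 19³; 1539 = 3⁴ · 19; 1881 = 3² · 11 · 19; 92169 = 3² · 7² · 11 · 19
lcm takes max exponent of each prime: 3⁴ · 7² · 11 · 19³ = 299457081

299457081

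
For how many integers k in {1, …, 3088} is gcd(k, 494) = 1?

1350

494 = 2·13·19. Inclusion–exclusion on these primes:
3088 − ⌊3088/2⌋ − ⌊3088/13⌋ − ⌊3088/19⌋ + ⌊3088/26⌋ + ⌊3088/38⌋ + ⌊3088/247⌋ − ⌊3088/494⌋ = 1350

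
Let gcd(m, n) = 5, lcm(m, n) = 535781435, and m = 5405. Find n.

495635

Using mn = gcd(m,n)·lcm(m,n) = 5·535781435 = 2678907175, we get n = 2678907175/5405 = 495635.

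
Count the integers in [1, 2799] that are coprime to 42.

800

Prime factors of 42: 2, 3, 7. Count integers ≤ 2799 divisible by none of them.
By inclusion–exclusion: 2799 − ⌊2799/2⌋ − ⌊2799/3⌋ − ⌊2799/7⌋ + ⌊2799/6⌋ + ⌊2799/14⌋ + ⌊2799/21⌋ − ⌊2799/42⌋ = 800.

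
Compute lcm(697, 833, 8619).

697 = 17 · 41; 833 = 7² · 17; 8619 = 3 · 13² · 17
lcm takes max exponent of each prime: 3 · 7² · 13² · 17 · 41 = 17315571

17315571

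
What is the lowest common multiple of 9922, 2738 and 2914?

lcm(9922, 2738) = 9922·2738/gcd = 27166436/2 = 13583218
lcm(13583218, 2914) = 13583218·2914/gcd = 39581497252/2 = 19790748626

19790748626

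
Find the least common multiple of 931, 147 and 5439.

931 = 7² · 19; 147 = 3 · 7²; 5439 = 3 · 7² · 37
lcm takes max exponent of each prime: 3 · 7² · 19 · 37 = 103341

103341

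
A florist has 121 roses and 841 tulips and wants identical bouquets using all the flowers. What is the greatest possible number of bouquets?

Euclid: 841 = 6·121 + 115; 121 = 1·115 + 6; 115 = 19·6 + 1; 6 = 6·1 + 0. Last nonzero remainder: 1.

1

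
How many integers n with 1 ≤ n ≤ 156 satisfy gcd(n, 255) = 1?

78

Prime factors of 255: 3, 5, 17. Count integers ≤ 156 divisible by none of them.
By inclusion–exclusion: 156 − ⌊156/3⌋ − ⌊156/5⌋ − ⌊156/17⌋ + ⌊156/15⌋ + ⌊156/51⌋ + ⌊156/85⌋ − ⌊156/255⌋ = 78.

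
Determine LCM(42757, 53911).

1239953

42757 = 11 · 13² · 23; 53911 = 11 · 13² · 29
max exponents: 11 · 13² · 23 · 29 = 1239953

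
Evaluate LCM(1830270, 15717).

1830270 = 2 · 3 · 5 · 13² · 19²; 15717 = 3 · 13² · 31
max exponents: 2 · 3 · 5 · 13² · 19² · 31 = 56738370

56738370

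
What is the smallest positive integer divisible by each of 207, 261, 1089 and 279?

22517253

207 = 3² · 23; 261 = 3² · 29; 1089 = 3² · 11²; 279 = 3² · 31
lcm takes max exponent of each prime: 3² · 11² · 23 · 29 · 31 = 22517253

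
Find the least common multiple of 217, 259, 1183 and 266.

51562238

217 = 7 · 31; 259 = 7 · 37; 1183 = 7 · 13²; 266 = 2 · 7 · 19
lcm takes max exponent of each prime: 2 · 7 · 13² · 19 · 31 · 37 = 51562238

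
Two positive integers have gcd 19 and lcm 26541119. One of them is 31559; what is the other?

15979

a·b = gcd·lcm = 19·26541119 = 504281261, so b = 504281261/31559 = 15979.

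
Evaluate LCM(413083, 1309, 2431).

37590553

413083 = 11 · 17 · 47²; 1309 = 7 · 11 · 17; 2431 = 11 · 13 · 17
lcm takes max exponent of each prime: 7 · 11 · 13 · 17 · 47² = 37590553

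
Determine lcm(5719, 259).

gcd first: 5719 = 22·259 + 21; 259 = 12·21 + 7; 21 = 3·7 + 0 → gcd = 7
lcm = 5719·259/gcd = 1481221/7 = 211603

211603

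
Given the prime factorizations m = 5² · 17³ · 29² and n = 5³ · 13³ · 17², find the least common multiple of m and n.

max exponent per prime: 5³ · 13³ · 17³ · 29² = 1134704637625

1134704637625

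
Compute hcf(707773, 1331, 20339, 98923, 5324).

11

gcd(707773, 1331): 707773 = 531·1331 + 1012; 1331 = 1·1012 + 319; 1012 = 3·319 + 55; 319 = 5·55 + 44; 55 = 1·44 + 11; 44 = 4·11 + 0 → 11
gcd(11, 20339): 20339 = 1849·11 + 0 → 11
gcd(11, 98923): 98923 = 8993·11 + 0 → 11
gcd(11, 5324): 5324 = 484·11 + 0 → 11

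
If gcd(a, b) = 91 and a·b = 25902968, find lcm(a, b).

Since gcd(a,b)·lcm(a,b) = ab, lcm = 25902968/91 = 284648.

284648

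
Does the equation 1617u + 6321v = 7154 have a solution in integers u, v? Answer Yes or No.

gcd(1617, 6321): 6321 = 3·1617 + 1470; 1617 = 1·1470 + 147; 1470 = 10·147 + 0 → 147
147 does not divide 7154, so a solution does not exist.

No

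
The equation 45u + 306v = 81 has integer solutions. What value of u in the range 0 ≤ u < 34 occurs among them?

Euclid: 306 = 6·45 + 36; 45 = 1·36 + 9; 36 = 4·9 + 0 → gcd = 9; 81 = 9·9.
Back-substitution yields 45·(7) + 306·(-1) = 9, so one solution is u = 7·9 = 63, v = -1·9 = -9.
Solutions in u differ by 306/9 = 34; the one in [0, 34) is 63 mod 34 = 29.

29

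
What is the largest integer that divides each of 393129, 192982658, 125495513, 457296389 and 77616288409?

43681

gcd(393129, 192982658): 192982658 = 490·393129 + 349448; 393129 = 1·349448 + 43681; 349448 = 8·43681 + 0 → 43681
gcd(43681, 125495513): 125495513 = 2873·43681 + 0 → 43681
gcd(43681, 457296389): 457296389 = 10469·43681 + 0 → 43681
gcd(43681, 77616288409): 77616288409 = 1776889·43681 + 0 → 43681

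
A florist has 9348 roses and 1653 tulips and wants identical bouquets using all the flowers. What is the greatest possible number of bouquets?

9348 = 2² · 3 · 19 · 41
1653 = 3 · 19 · 29
Common: 3 · 19 = 57

57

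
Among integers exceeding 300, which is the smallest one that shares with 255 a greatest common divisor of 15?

255 = 15·17. Any m with gcd(m, 255) = 15 is a multiple of 15, say 15s, with s coprime to 17.
Need s > 300/15, so s ≥ 21. First s ≥ 21 with gcd(s, 17) = 1 is s = 21. Thus m = 15·21 = 315.

315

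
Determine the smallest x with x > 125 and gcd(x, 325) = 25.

Multiples of 25 above 125: 25·6, 25·7, … . Need the cofactor coprime to 325/25 = 13.
Checking s = 6, 7, … the first with gcd(s, 13) = 1 is s = 6, giving 150.

150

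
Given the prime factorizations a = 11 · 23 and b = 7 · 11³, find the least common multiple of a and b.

214291

max exponent per prime: 7 · 11³ · 23 = 214291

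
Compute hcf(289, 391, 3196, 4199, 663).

289 = 17²; 391 = 17 · 23; 3196 = 2² · 17 · 47; 4199 = 13 · 17 · 19; 663 = 3 · 13 · 17
gcd takes min exponent of each prime: 17 = 17

17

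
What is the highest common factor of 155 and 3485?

Euclid: 3485 = 22·155 + 75; 155 = 2·75 + 5; 75 = 15·5 + 0. Last nonzero remainder: 5.

5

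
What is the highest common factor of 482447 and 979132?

7

482447 = 7 · 41³
979132 = 2² · 7 · 11² · 17²
Common: 7 = 7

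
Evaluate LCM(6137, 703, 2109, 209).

lcm(6137, 703) = 6137·703/gcd = 4314311/19 = 227069
lcm(227069, 2109) = 227069·2109/gcd = 478888521/703 = 681207
lcm(681207, 209) = 681207·209/gcd = 142372263/19 = 7493277

7493277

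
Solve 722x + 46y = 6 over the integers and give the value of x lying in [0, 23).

16

Euclid: 722 = 15·46 + 32; 46 = 1·32 + 14; 32 = 2·14 + 4; 14 = 3·4 + 2; 4 = 2·2 + 0 → gcd = 2; 6 = 2·3.
Back-substitution yields 722·(-10) + 46·(157) = 2, so one solution is x = -10·3 = -30, y = 157·3 = 471.
Solutions in x differ by 46/2 = 23; the one in [0, 23) is -30 mod 23 = 16.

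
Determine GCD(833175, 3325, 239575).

175

gcd(833175, 3325): 833175 = 250·3325 + 1925; 3325 = 1·1925 + 1400; 1925 = 1·1400 + 525; 1400 = 2·525 + 350; 525 = 1·350 + 175; 350 = 2·175 + 0 → 175
gcd(175, 239575): 239575 = 1369·175 + 0 → 175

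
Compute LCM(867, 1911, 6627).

867 = 3 · 17²; 1911 = 3 · 7² · 13; 6627 = 3 · 47²
lcm takes max exponent of each prime: 3 · 7² · 13 · 17² · 47² = 1219984311

1219984311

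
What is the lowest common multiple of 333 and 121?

40293

333 = 3² · 37; 121 = 11²
max exponents: 3² · 11² · 37 = 40293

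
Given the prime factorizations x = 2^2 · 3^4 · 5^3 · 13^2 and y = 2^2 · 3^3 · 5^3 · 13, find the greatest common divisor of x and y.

175500

min exponent per shared prime: 2^2 · 3^3 · 5^3 · 13 = 175500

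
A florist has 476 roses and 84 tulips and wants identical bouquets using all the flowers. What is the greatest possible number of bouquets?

28

476 = 2² · 7 · 17
84 = 2² · 3 · 7
Common: 2² · 7 = 28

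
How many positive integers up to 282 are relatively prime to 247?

247 = 13·19. Inclusion–exclusion on these primes:
282 − ⌊282/13⌋ − ⌊282/19⌋ + ⌊282/247⌋ = 248

248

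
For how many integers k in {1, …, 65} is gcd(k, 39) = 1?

39 = 3·13. Inclusion–exclusion on these primes:
65 − ⌊65/3⌋ − ⌊65/13⌋ + ⌊65/39⌋ = 40

40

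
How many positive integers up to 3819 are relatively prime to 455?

455 = 5·7·13. Inclusion–exclusion on these primes:
3819 − ⌊3819/5⌋ − ⌊3819/7⌋ − ⌊3819/13⌋ + ⌊3819/35⌋ + ⌊3819/65⌋ + ⌊3819/91⌋ − ⌊3819/455⌋ = 2418

2418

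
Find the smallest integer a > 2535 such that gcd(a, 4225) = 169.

2704

Multiples of 169 above 2535: 169·16, 169·17, … . Need the cofactor coprime to 4225/169 = 25.
Checking s = 16, 17, … the first with gcd(s, 25) = 1 is s = 16, giving 2704.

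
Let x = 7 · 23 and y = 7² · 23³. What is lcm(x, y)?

596183

max exponent per prime: 7² · 23³ = 596183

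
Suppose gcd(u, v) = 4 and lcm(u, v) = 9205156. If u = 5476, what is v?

Using uv = gcd(u,v)·lcm(u,v) = 4·9205156 = 36820624, we get v = 36820624/5476 = 6724.

6724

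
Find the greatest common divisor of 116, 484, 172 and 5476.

gcd(116, 484): 484 = 4·116 + 20; 116 = 5·20 + 16; 20 = 1·16 + 4; 16 = 4·4 + 0 → 4
gcd(4, 172): 172 = 43·4 + 0 → 4
gcd(4, 5476): 5476 = 1369·4 + 0 → 4

4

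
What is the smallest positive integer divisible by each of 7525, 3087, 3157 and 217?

46396298025

lcm(7525, 3087) = 7525·3087/gcd = 23229675/7 = 3318525
lcm(3318525, 3157) = 3318525·3157/gcd = 10476583425/7 = 1496654775
lcm(1496654775, 217) = 1496654775·217/gcd = 324774086175/7 = 46396298025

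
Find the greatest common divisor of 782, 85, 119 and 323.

17

782 = 2 · 17 · 23; 85 = 5 · 17; 119 = 7 · 17; 323 = 17 · 19
gcd takes min exponent of each prime: 17 = 17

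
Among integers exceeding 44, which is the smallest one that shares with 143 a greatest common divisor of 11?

55

143 = 11·13. Any x with gcd(x, 143) = 11 is a multiple of 11, say 11s, with s coprime to 13.
Need s > 44/11, so s ≥ 5. First s ≥ 5 with gcd(s, 13) = 1 is s = 5. Thus x = 11·5 = 55.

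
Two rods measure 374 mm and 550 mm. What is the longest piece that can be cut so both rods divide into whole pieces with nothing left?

Euclid: 550 = 1·374 + 176; 374 = 2·176 + 22; 176 = 8·22 + 0. Last nonzero remainder: 22.

22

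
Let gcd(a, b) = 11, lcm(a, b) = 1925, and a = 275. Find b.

77

Using ab = gcd(a,b)·lcm(a,b) = 11·1925 = 21175, we get b = 21175/275 = 77.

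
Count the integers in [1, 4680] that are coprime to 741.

2728

741 = 3·13·19. Inclusion–exclusion on these primes:
4680 − ⌊4680/3⌋ − ⌊4680/13⌋ − ⌊4680/19⌋ + ⌊4680/39⌋ + ⌊4680/57⌋ + ⌊4680/247⌋ − ⌊4680/741⌋ = 2728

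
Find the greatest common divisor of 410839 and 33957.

Euclid: 410839 = 12·33957 + 3355; 33957 = 10·3355 + 407; 3355 = 8·407 + 99; 407 = 4·99 + 11; 99 = 9·11 + 0. Last nonzero remainder: 11.

11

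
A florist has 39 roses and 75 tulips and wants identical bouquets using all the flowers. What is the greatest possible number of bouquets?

3

Euclid: 75 = 1·39 + 36; 39 = 1·36 + 3; 36 = 12·3 + 0. Last nonzero remainder: 3.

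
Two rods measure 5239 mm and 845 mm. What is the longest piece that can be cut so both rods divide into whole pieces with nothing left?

169

Euclid: 5239 = 6·845 + 169; 845 = 5·169 + 0. Last nonzero remainder: 169.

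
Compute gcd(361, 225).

361 = 19²
225 = 3² · 5²
Common: 1 = 1

1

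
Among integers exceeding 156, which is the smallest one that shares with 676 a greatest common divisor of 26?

182

gcd(t, 676) = 26 forces 26 | t; write t = 26s. Then gcd(26s, 26·26) = 26·gcd(s, 26), so need gcd(s, 26) = 1.
26s > 156 gives s ≥ 7. The least s ≥ 7 coprime to 26 is 7, so t = 26·7 = 182.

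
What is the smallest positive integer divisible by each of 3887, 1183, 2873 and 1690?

4625530

3887 = 13² · 23; 1183 = 7 · 13²; 2873 = 13² · 17; 1690 = 2 · 5 · 13²
lcm takes max exponent of each prime: 2 · 5 · 7 · 13² · 17 · 23 = 4625530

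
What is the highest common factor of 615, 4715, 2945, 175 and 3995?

gcd(615, 4715): 4715 = 7·615 + 410; 615 = 1·410 + 205; 410 = 2·205 + 0 → 205
gcd(205, 2945): 2945 = 14·205 + 75; 205 = 2·75 + 55; 75 = 1·55 + 20; 55 = 2·20 + 15; 20 = 1·15 + 5; 15 = 3·5 + 0 → 5
gcd(5, 175): 175 = 35·5 + 0 → 5
gcd(5, 3995): 3995 = 799·5 + 0 → 5

5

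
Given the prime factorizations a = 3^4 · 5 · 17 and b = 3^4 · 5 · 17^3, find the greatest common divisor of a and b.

6885

min exponent per shared prime: 3^4 · 5 · 17 = 6885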